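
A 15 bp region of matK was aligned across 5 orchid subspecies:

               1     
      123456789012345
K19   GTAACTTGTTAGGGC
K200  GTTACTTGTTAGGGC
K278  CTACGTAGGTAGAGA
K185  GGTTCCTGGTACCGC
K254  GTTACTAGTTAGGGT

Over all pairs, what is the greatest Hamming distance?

Pairwise Hamming distances:
  K19 vs K200: 1
  K19 vs K278: 7
  K19 vs K185: 7
  K19 vs K254: 3
  K200 vs K278: 8
  K200 vs K185: 6
  K200 vs K254: 2
  K278 vs K185: 10
  K278 vs K254: 7
  K185 vs K254: 8
The largest is 10, between K278 and K185.

10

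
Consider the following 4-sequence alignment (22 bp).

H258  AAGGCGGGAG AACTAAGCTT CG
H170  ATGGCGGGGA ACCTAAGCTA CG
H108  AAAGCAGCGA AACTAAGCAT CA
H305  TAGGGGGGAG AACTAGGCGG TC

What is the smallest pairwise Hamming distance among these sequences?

5

Pairwise Hamming distances:
  H258 vs H170: 5
  H258 vs H108: 7
  H258 vs H305: 7
  H170 vs H108: 8
  H170 vs H305: 11
  H108 vs H305: 12
The smallest is 5, between H258 and H170.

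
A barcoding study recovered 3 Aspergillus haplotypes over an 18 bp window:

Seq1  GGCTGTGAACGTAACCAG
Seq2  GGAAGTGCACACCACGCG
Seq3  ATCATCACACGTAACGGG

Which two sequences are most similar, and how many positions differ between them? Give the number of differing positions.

8

Pairwise Hamming distances:
  Seq1 vs Seq2: 8
  Seq1 vs Seq3: 9
  Seq2 vs Seq3: 10
The smallest is 8, between Seq1 and Seq2.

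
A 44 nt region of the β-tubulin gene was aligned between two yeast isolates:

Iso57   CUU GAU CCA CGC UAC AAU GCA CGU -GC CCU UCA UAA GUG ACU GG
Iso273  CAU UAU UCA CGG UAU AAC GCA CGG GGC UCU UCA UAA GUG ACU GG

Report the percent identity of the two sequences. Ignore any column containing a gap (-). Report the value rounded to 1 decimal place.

81.4%

Excluding the 1 gap column leaves 43 comparable sites.
Mismatches occur at site 2 (U↔A), site 4 (G↔U), site 7 (C↔U), site 12 (C↔G), site 15 (C↔U), site 18 (U↔C), site 24 (U↔G), site 28 (C↔U).
35 of the 43 comparable sites match, so the percent identity is 35/43 × 100 = 81.4%.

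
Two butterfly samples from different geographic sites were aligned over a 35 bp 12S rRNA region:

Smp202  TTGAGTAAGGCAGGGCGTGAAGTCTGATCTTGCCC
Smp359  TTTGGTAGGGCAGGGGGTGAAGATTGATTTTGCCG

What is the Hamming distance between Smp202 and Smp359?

8

The sequences differ at positions 3 (G/T), 4 (A/G), 8 (A/G), 16 (C/G), 23 (T/A), 24 (C/T), 29 (C/T), 35 (C/G).
That gives 8 mismatches out of 35 aligned sites, so the Hamming distance is 8.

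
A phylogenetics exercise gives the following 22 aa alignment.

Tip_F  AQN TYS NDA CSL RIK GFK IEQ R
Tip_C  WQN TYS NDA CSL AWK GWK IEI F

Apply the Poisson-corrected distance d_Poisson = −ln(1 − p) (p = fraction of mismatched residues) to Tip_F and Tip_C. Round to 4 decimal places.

0.3185

Mismatches occur at site 1 (A/W), site 13 (R/A), site 14 (I/W), site 17 (F/W), site 21 (Q/I), site 22 (R/F).
p = 6/22 = 0.272727.
d = −ln(1 − 0.272727) = −ln(0.727273) = 0.3185.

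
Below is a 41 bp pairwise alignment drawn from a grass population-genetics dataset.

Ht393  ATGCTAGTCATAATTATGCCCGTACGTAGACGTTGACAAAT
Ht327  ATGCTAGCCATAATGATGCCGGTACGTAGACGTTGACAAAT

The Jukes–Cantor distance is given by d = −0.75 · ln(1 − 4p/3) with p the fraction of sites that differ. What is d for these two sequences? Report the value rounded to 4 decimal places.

0.0770

Mismatches occur at site 8 (T→C), site 15 (T→G), site 21 (C→G).
p = 3/41 = 0.073171.
d = −0.75 · ln(1 − (4/3)·0.073171) = −0.75 · ln(0.902439) = −0.75 · (-0.102654) = 0.0770.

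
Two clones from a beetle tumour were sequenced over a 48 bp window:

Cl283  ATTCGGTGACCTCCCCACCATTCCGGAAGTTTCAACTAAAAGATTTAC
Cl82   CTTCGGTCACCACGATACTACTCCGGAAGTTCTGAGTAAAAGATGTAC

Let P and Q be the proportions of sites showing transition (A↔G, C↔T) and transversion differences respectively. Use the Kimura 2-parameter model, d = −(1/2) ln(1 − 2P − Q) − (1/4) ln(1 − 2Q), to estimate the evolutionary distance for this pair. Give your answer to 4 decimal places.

0.3382

Differing sites — 1:A/C (Tv); 8:G/C (Tv); 12:T/A (Tv); 14:C/G (Tv); 15:C/A (Tv); 16:C/T (Ti); 19:C/T (Ti); 21:T/C (Ti); 32:T/C (Ti); 33:C/T (Ti); 34:A/G (Ti); 36:C/G (Tv); 45:T/G (Tv).
Of the 13 differences, 6 transitions and 7 transversions over 48 sites: P = 6/48 = 0.125000, Q = 7/48 = 0.145833.
d = −0.5·ln(0.604167) − 0.25·ln(0.708334) = −0.5·(-0.503905) − 0.25·(-0.344840) = 0.3382.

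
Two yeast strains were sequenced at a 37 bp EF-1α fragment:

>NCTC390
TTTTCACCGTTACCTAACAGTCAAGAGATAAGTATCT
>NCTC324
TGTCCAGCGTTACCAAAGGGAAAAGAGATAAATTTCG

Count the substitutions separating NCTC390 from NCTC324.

The sequences differ at positions 2 (T/G), 4 (T/C), 7 (C/G), 15 (T/A), 18 (C/G), 19 (A/G), 21 (T/A), 22 (C/A), 32 (G/A), 34 (A/T), 37 (T/G).
That gives 11 mismatches out of 37 aligned sites, so the Hamming distance is 11.

11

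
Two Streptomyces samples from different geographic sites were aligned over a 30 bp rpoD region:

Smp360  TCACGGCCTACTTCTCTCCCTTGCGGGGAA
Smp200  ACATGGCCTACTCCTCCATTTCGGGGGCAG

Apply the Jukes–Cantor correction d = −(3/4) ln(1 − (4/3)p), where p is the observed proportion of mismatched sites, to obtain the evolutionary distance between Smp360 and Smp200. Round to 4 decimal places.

Differing sites — 1:T/A; 4:C/T; 13:T/C; 17:T/C; 18:C/A; 19:C/T; 20:C/T; 22:T/C; 24:C/G; 28:G/C; 30:A/G.
p = 11/30 = 0.366667.
d = −0.75 · ln(1 − (4/3)·0.366667) = −0.75 · ln(0.511111) = −0.75 · (-0.671168) = 0.5034.

0.5034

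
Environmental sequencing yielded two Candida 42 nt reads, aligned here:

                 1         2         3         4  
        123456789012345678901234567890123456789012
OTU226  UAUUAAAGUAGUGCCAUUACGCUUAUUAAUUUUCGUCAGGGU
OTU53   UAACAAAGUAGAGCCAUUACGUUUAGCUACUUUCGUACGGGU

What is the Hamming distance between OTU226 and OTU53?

Differing sites — 3:U/A; 4:U/C; 12:U/A; 22:C/U; 26:U/G; 27:U/C; 28:A/U; 30:U/C; 37:C/A; 38:A/C.
That gives 10 mismatches out of 42 aligned sites, so the Hamming distance is 10.

10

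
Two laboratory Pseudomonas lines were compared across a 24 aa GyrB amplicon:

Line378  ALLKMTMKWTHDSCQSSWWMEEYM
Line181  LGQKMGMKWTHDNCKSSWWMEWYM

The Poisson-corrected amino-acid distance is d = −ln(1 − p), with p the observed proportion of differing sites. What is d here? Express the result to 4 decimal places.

The sequences differ at positions 1 (A/L), 2 (L/G), 3 (L/Q), 6 (T/G), 13 (S/N), 15 (Q/K), 22 (E/W).
p = 7/24 = 0.291667.
d = −ln(1 − 0.291667) = −ln(0.708333) = 0.3448.

0.3448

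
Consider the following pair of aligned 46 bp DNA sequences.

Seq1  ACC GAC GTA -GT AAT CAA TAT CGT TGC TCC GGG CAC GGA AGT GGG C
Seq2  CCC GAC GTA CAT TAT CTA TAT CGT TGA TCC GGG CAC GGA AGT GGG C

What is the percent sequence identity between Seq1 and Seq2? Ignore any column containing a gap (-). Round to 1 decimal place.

88.9%

Excluding the 1 gap column leaves 45 comparable sites.
Mismatches occur at site 1 (A↔C), site 11 (G↔A), site 13 (A↔T), site 17 (A↔T), site 27 (C↔A).
40 of the 45 comparable sites match, so the percent identity is 40/45 × 100 = 88.9%.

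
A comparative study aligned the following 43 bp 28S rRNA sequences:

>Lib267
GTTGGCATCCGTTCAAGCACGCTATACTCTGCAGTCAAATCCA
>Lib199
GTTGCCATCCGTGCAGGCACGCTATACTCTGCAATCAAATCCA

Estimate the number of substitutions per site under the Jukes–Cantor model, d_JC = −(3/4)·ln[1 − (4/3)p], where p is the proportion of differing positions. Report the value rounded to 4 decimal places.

0.0993

The sequences differ at positions 5 (G/C), 13 (T/G), 16 (A/G), 34 (G/A).
p = 4/43 = 0.093023.
d = −0.75 · ln(1 − (4/3)·0.093023) = −0.75 · ln(0.875969) = −0.75 · (-0.132425) = 0.0993.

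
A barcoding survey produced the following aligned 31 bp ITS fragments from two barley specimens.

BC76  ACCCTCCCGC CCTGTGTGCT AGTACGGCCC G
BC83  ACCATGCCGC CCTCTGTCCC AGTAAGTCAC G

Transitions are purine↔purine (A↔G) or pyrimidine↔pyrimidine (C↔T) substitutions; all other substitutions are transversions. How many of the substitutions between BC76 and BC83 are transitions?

Differing sites — 4:C/A (Tv); 6:C/G (Tv); 14:G/C (Tv); 18:G/C (Tv); 20:T/C (Ti); 25:C/A (Tv); 27:G/T (Tv); 29:C/A (Tv).
Of the 8 differences, 1 transition and 7 transversions, so the answer is 1.

1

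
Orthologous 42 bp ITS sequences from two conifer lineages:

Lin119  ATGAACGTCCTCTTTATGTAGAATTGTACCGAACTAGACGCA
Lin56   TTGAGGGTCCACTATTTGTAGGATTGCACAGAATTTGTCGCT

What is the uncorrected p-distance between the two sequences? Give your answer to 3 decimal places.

0.310

Differing sites — 1:A/T; 5:A/G; 6:C/G; 11:T/A; 14:T/A; 16:A/T; 22:A/G; 27:T/C; 30:C/A; 34:C/T; 36:A/T; 38:A/T; 42:A/T.
There are 13 differences over 42 sites, so p = 13/42 = 0.310.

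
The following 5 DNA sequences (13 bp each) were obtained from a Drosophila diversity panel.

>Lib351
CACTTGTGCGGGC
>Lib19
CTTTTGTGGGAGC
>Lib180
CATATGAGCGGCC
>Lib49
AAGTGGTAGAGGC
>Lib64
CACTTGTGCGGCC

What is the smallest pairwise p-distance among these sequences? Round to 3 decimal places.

0.077

Pairwise Hamming distances:
  Lib351 vs Lib19: 4
  Lib351 vs Lib180: 4
  Lib351 vs Lib49: 6
  Lib351 vs Lib64: 1
  Lib19 vs Lib180: 6
  Lib19 vs Lib49: 7
  Lib19 vs Lib64: 5
  Lib180 vs Lib49: 9
  Lib180 vs Lib64: 3
  Lib49 vs Lib64: 7
The smallest is 1 mismatch, between Lib351 and Lib64; p = 1/13 = 0.077.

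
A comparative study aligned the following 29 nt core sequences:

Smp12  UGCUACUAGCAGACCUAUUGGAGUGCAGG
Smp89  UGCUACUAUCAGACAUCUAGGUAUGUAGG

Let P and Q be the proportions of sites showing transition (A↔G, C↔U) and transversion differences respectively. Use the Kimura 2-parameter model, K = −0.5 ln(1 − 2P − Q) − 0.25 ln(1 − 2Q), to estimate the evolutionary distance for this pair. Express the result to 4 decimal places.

The sequences differ at positions 9 (G/U, transversion), 15 (C/A, transversion), 17 (A/C, transversion), 19 (U/A, transversion), 22 (A/U, transversion), 23 (G/A, transition), 26 (C/U, transition).
Of the 7 differences, 2 transitions and 5 transversions over 29 sites: P = 2/29 = 0.068966, Q = 5/29 = 0.172414.
d = −0.5·ln(0.689654) − 0.25·ln(0.655172) = −0.5·(-0.371565) − 0.25·(-0.422857) = 0.2915.

0.2915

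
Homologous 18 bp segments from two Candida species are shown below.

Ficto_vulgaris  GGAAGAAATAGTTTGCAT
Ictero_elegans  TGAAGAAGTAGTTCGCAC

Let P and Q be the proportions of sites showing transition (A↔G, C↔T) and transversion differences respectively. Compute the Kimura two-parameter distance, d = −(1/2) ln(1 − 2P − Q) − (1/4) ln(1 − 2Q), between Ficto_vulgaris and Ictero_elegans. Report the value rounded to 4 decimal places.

The sequences differ at positions 1 (G/T, transversion), 8 (A/G, transition), 14 (T/C, transition), 18 (T/C, transition).
Of the 4 differences, 3 transitions and 1 transversion over 18 sites: P = 3/18 = 0.166667, Q = 1/18 = 0.055556.
d = −0.5·ln(0.611110) − 0.25·ln(0.888888) = −0.5·(-0.492478) − 0.25·(-0.117784) = 0.2757.

0.2757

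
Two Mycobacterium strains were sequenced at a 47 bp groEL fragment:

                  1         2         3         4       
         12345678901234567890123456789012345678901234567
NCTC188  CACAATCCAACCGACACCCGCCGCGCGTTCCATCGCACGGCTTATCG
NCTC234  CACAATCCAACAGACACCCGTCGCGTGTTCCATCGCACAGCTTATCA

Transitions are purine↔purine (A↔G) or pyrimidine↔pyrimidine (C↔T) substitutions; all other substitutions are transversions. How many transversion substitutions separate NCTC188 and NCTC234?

1

The sequences differ at positions 12 (C/A, transversion), 21 (C/T, transition), 26 (C/T, transition), 39 (G/A, transition), 47 (G/A, transition).
Of the 5 differences, 4 transitions and 1 transversion, so the answer is 1.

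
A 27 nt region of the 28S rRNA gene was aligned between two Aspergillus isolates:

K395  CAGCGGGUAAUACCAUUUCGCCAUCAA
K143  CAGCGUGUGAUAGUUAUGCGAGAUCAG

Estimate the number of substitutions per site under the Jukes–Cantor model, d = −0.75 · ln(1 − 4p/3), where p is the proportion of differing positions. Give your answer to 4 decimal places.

0.5107

The sequences differ at positions 6 (G/U), 9 (A/G), 13 (C/G), 14 (C/U), 15 (A/U), 16 (U/A), 18 (U/G), 21 (C/A), 22 (C/G), 27 (A/G).
p = 10/27 = 0.370370.
d = −0.75 · ln(1 − (4/3)·0.370370) = −0.75 · ln(0.506173) = −0.75 · (-0.680877) = 0.5107.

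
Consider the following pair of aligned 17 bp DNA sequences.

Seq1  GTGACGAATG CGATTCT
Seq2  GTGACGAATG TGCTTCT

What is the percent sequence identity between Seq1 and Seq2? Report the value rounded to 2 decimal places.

The sequences differ at positions 11 (C/T), 13 (A/C).
15 of the 17 sites match, so the percent identity is 15/17 × 100 = 88.24%.

88.24%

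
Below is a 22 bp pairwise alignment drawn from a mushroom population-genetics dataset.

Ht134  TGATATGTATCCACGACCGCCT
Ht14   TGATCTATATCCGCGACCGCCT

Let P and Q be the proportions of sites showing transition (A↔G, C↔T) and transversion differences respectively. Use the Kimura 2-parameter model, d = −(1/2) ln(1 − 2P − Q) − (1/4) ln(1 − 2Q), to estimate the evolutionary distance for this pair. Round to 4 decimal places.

0.1527

Mismatches occur at site 5 (A/C, transversion), site 7 (G/A, transition), site 13 (A/G, transition).
Of the 3 differences, 2 transitions and 1 transversion over 22 sites: P = 2/22 = 0.090909, Q = 1/22 = 0.045455.
d = −0.5·ln(0.772727) − 0.25·ln(0.909090) = −0.5·(-0.257829) − 0.25·(-0.095311) = 0.1527.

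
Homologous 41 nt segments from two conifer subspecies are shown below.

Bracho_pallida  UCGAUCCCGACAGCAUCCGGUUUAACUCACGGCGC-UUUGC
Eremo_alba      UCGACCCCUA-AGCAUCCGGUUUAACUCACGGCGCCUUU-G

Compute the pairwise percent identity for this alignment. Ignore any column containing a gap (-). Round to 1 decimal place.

92.1%

Excluding the 3 gap columns leaves 38 comparable sites.
Differing sites — 5:U/C; 9:G/U; 41:C/G.
35 of the 38 comparable sites match, so the percent identity is 35/38 × 100 = 92.1%.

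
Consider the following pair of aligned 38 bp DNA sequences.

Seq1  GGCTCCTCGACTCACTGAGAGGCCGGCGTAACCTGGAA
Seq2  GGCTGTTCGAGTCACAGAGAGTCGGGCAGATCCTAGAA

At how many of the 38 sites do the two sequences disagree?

10

Differing sites — 5:C/G; 6:C/T; 11:C/G; 16:T/A; 22:G/T; 24:C/G; 28:G/A; 29:T/G; 31:A/T; 35:G/A.
That gives 10 mismatches out of 38 aligned sites, so the Hamming distance is 10.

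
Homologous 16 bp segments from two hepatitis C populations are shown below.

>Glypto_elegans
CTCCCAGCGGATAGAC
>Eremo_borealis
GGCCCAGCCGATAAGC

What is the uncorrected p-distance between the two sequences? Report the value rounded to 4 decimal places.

The sequences differ at positions 1 (C/G), 2 (T/G), 9 (G/C), 14 (G/A), 15 (A/G).
There are 5 differences over 16 sites, so p = 5/16 = 0.3125.

0.3125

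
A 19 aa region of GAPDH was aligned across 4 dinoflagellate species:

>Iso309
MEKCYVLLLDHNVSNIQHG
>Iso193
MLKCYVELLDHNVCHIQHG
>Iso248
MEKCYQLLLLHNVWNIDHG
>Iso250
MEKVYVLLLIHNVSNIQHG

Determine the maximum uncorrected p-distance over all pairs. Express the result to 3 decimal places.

0.368

Pairwise Hamming distances:
  Iso309 vs Iso193: 4
  Iso309 vs Iso248: 4
  Iso309 vs Iso250: 2
  Iso193 vs Iso248: 7
  Iso193 vs Iso250: 6
  Iso248 vs Iso250: 5
The largest is 7 mismatches, between Iso193 and Iso248; p = 7/19 = 0.368.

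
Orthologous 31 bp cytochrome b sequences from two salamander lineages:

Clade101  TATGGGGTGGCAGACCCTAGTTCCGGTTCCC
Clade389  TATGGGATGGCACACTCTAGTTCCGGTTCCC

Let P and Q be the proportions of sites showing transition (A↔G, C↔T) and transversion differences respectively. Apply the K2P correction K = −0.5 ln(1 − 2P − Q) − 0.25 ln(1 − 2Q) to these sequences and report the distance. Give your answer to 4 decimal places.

0.1046

Differing sites — 7:G/A (Ti); 13:G/C (Tv); 16:C/T (Ti).
Of the 3 differences, 2 transitions and 1 transversion over 31 sites: P = 2/31 = 0.064516, Q = 1/31 = 0.032258.
d = −0.5·ln(0.838710) − 0.25·ln(0.935484) = −0.5·(-0.175890) − 0.25·(-0.066691) = 0.1046.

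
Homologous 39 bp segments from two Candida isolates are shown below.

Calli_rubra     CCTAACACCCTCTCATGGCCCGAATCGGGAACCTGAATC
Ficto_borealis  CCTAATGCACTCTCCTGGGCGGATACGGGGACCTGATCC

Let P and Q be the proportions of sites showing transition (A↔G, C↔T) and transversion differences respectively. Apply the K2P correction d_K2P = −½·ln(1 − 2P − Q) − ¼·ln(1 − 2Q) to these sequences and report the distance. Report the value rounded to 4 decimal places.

The sequences differ at positions 6 (C/T, transition), 7 (A/G, transition), 9 (C/A, transversion), 15 (A/C, transversion), 19 (C/G, transversion), 21 (C/G, transversion), 24 (A/T, transversion), 25 (T/A, transversion), 30 (A/G, transition), 37 (A/T, transversion), 38 (T/C, transition).
Of the 11 differences, 4 transitions and 7 transversions over 39 sites: P = 4/39 = 0.102564, Q = 7/39 = 0.179487.
d = −0.5·ln(0.615385) − 0.25·ln(0.641026) = −0.5·(-0.485507) − 0.25·(-0.444685) = 0.3539.

0.3539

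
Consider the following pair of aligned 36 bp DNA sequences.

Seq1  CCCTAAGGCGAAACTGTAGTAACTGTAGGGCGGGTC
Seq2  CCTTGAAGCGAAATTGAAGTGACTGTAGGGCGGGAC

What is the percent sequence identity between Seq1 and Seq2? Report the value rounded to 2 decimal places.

Differing sites — 3:C/T; 5:A/G; 7:G/A; 14:C/T; 17:T/A; 21:A/G; 35:T/A.
29 of the 36 sites match, so the percent identity is 29/36 × 100 = 80.56%.

80.56%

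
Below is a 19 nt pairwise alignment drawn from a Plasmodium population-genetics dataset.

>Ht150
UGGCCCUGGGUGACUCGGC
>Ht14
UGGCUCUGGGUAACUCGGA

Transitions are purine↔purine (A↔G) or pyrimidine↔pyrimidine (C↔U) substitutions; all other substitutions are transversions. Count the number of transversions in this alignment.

Differing sites — 5:C/U (Ti); 12:G/A (Ti); 19:C/A (Tv).
Of the 3 differences, 2 transitions and 1 transversion, so the answer is 1.

1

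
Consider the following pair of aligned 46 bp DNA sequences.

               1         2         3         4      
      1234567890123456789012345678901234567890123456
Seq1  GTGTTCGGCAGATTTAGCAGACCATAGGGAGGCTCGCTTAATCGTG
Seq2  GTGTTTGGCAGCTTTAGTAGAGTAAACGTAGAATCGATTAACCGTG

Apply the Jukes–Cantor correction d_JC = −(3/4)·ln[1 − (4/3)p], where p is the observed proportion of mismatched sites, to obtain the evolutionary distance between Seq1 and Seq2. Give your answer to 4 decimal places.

0.3206

The sequences differ at positions 6 (C/T), 12 (A/C), 18 (C/T), 22 (C/G), 23 (C/T), 25 (T/A), 27 (G/C), 29 (G/T), 32 (G/A), 33 (C/A), 37 (C/A), 42 (T/C).
p = 12/46 = 0.260870.
d = −0.75 · ln(1 − (4/3)·0.260870) = −0.75 · ln(0.652173) = −0.75 · (-0.427445) = 0.3206.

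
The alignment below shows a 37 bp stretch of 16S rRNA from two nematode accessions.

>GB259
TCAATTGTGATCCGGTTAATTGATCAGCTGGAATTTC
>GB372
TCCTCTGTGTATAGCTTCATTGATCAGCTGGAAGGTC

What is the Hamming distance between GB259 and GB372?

11

Mismatches occur at site 3 (A/C), site 4 (A/T), site 5 (T/C), site 10 (A/T), site 11 (T/A), site 12 (C/T), site 13 (C/A), site 15 (G/C), site 18 (A/C), site 34 (T/G), site 35 (T/G).
That gives 11 mismatches out of 37 aligned sites, so the Hamming distance is 11.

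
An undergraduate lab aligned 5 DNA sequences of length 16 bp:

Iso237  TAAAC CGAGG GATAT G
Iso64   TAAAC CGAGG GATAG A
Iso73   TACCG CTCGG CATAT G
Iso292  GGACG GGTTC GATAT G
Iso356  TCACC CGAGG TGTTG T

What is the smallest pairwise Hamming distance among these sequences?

2

Pairwise Hamming distances:
  Iso237 vs Iso64: 2
  Iso237 vs Iso73: 6
  Iso237 vs Iso292: 8
  Iso237 vs Iso356: 7
  Iso64 vs Iso73: 8
  Iso64 vs Iso292: 10
  Iso64 vs Iso356: 6
  Iso73 vs Iso292: 9
  Iso73 vs Iso356: 10
  Iso292 vs Iso356: 12
The smallest is 2, between Iso237 and Iso64.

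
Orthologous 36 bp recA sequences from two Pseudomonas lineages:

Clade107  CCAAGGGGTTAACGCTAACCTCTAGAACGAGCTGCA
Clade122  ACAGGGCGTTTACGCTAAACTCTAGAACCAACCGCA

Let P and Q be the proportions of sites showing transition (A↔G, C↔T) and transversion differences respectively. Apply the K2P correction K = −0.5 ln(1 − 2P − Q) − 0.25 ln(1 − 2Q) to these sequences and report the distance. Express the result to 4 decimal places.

Differing sites — 1:C/A (Tv); 4:A/G (Ti); 7:G/C (Tv); 11:A/T (Tv); 19:C/A (Tv); 29:G/C (Tv); 31:G/A (Ti); 33:T/C (Ti).
Of the 8 differences, 3 transitions and 5 transversions over 36 sites: P = 3/36 = 0.083333, Q = 5/36 = 0.138889.
d = −0.5·ln(0.694445) − 0.25·ln(0.722222) = −0.5·(-0.364642) − 0.25·(-0.325423) = 0.2637.

0.2637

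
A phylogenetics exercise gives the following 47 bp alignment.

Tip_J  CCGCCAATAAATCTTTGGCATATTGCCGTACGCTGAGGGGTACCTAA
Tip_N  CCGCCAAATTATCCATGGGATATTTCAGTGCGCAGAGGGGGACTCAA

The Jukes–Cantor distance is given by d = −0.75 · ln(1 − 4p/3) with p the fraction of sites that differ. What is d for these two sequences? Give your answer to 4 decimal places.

0.3451

Mismatches occur at site 8 (T→A), site 9 (A→T), site 10 (A→T), site 14 (T→C), site 15 (T→A), site 19 (C→G), site 25 (G→T), site 27 (C→A), site 30 (A→G), site 34 (T→A), site 41 (T→G), site 44 (C→T), site 45 (T→C).
p = 13/47 = 0.276596.
d = −0.75 · ln(1 − (4/3)·0.276596) = −0.75 · ln(0.631205) = −0.75 · (-0.460125) = 0.3451.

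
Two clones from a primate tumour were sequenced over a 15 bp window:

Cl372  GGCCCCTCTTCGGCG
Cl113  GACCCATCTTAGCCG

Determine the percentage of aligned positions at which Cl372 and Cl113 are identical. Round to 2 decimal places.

Mismatches occur at site 2 (G→A), site 6 (C→A), site 11 (C→A), site 13 (G→C).
11 of the 15 sites match, so the percent identity is 11/15 × 100 = 73.33%.

73.33%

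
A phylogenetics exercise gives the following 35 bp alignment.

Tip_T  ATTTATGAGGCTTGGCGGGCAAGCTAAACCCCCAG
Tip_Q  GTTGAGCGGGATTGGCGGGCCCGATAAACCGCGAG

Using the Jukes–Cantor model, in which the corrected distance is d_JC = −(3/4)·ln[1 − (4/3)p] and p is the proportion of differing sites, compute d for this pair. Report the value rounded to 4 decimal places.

Differing sites — 1:A/G; 4:T/G; 6:T/G; 7:G/C; 8:A/G; 11:C/A; 21:A/C; 22:A/C; 24:C/A; 31:C/G; 33:C/G.
p = 11/35 = 0.314286.
d = −0.75 · ln(1 − (4/3)·0.314286) = −0.75 · ln(0.580952) = −0.75 · (-0.543087) = 0.4073.

0.4073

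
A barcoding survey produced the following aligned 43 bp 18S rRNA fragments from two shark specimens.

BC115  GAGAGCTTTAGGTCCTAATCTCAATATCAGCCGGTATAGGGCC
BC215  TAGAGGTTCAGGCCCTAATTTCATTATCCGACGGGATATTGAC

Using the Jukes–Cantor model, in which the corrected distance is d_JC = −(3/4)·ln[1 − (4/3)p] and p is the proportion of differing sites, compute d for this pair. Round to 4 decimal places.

The sequences differ at positions 1 (G/T), 6 (C/G), 9 (T/C), 13 (T/C), 20 (C/T), 24 (A/T), 29 (A/C), 31 (C/A), 35 (T/G), 39 (G/T), 40 (G/T), 42 (C/A).
p = 12/43 = 0.279070.
d = −0.75 · ln(1 − (4/3)·0.279070) = −0.75 · ln(0.627907) = −0.75 · (-0.465363) = 0.3490.

0.3490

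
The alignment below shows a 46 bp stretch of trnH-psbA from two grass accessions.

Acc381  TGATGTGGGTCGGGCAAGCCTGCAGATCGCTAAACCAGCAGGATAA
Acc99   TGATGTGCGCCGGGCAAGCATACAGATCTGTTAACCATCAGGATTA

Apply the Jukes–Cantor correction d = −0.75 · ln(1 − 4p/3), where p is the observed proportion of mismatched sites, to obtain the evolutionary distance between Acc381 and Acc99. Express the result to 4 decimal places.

Mismatches occur at site 8 (G↔C), site 10 (T↔C), site 20 (C↔A), site 22 (G↔A), site 29 (G↔T), site 30 (C↔G), site 32 (A↔T), site 38 (G↔T), site 45 (A↔T).
p = 9/46 = 0.195652.
d = −0.75 · ln(1 − (4/3)·0.195652) = −0.75 · ln(0.739131) = −0.75 · (-0.302280) = 0.2267.

0.2267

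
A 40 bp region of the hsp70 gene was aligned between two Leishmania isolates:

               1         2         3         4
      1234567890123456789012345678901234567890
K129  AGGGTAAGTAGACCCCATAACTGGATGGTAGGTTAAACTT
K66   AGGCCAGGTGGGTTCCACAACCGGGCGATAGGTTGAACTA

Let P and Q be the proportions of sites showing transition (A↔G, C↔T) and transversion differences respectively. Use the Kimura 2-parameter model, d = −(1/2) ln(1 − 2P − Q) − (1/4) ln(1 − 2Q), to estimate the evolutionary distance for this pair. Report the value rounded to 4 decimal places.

0.5513

Mismatches occur at site 4 (G↔C, transversion), site 5 (T↔C, transition), site 7 (A↔G, transition), site 10 (A↔G, transition), site 12 (A↔G, transition), site 13 (C↔T, transition), site 14 (C↔T, transition), site 18 (T↔C, transition), site 22 (T↔C, transition), site 25 (A↔G, transition), site 26 (T↔C, transition), site 28 (G↔A, transition), site 35 (A↔G, transition), site 40 (T↔A, transversion).
Of the 14 differences, 12 transitions and 2 transversions over 40 sites: P = 12/40 = 0.300000, Q = 2/40 = 0.050000.
d = −0.5·ln(0.350000) − 0.25·ln(0.900000) = −0.5·(-1.049822) − 0.25·(-0.105361) = 0.5513.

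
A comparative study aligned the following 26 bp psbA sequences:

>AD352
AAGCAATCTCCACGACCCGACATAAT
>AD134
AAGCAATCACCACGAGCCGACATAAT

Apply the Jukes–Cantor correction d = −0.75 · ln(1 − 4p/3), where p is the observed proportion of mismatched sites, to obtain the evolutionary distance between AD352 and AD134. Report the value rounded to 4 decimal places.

Mismatches occur at site 9 (T/A), site 16 (C/G).
p = 2/26 = 0.076923.
d = −0.75 · ln(1 − (4/3)·0.076923) = −0.75 · ln(0.897436) = −0.75 · (-0.108213) = 0.0812.

0.0812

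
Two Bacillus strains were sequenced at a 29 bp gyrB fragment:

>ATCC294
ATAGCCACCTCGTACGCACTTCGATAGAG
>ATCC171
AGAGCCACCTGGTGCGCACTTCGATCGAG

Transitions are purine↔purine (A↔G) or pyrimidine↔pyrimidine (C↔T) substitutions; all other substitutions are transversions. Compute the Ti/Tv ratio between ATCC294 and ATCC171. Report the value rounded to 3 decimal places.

Differing sites — 2:T/G (Tv); 11:C/G (Tv); 14:A/G (Ti); 26:A/C (Tv).
Of the 4 differences, 1 transition and 3 transversions, so Ti/Tv = 1/3 = 0.333.

0.333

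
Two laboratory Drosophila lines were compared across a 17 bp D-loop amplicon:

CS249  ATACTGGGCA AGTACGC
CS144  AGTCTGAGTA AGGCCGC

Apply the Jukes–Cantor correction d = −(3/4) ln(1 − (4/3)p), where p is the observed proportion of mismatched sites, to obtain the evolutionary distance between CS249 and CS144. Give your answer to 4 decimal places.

0.4770

Differing sites — 2:T/G; 3:A/T; 7:G/A; 9:C/T; 13:T/G; 14:A/C.
p = 6/17 = 0.352941.
d = −0.75 · ln(1 − (4/3)·0.352941) = −0.75 · ln(0.529412) = −0.75 · (-0.635988) = 0.4770.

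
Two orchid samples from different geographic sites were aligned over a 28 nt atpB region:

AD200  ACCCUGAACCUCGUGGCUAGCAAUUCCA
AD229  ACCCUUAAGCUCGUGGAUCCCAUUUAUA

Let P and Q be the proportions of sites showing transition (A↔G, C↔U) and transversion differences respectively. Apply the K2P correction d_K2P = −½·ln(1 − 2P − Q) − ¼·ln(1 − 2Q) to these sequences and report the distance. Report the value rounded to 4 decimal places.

0.3672

Mismatches occur at site 6 (G→U, transversion), site 9 (C→G, transversion), site 17 (C→A, transversion), site 19 (A→C, transversion), site 20 (G→C, transversion), site 23 (A→U, transversion), site 26 (C→A, transversion), site 27 (C→U, transition).
Of the 8 differences, 1 transition and 7 transversions over 28 sites: P = 1/28 = 0.035714, Q = 7/28 = 0.250000.
d = −0.5·ln(0.678572) − 0.25·ln(0.500000) = −0.5·(-0.387765) − 0.25·(-0.693147) = 0.3672.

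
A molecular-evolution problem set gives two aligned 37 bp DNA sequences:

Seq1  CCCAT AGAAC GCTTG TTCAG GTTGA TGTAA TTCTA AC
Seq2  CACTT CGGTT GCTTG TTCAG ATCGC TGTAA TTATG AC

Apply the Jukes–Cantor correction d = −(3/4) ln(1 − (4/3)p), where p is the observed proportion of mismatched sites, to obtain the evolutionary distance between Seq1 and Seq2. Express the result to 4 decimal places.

Differing sites — 2:C/A; 4:A/T; 6:A/C; 8:A/G; 9:A/T; 10:C/T; 21:G/A; 23:T/C; 25:A/C; 33:C/A; 35:A/G.
p = 11/37 = 0.297297.
d = −0.75 · ln(1 − (4/3)·0.297297) = −0.75 · ln(0.603604) = −0.75 · (-0.504837) = 0.3786.

0.3786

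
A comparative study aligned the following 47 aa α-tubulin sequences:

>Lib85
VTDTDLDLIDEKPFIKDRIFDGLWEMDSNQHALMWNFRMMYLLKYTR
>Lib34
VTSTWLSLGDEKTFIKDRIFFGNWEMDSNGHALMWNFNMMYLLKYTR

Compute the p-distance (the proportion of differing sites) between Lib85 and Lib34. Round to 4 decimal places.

Mismatches occur at site 3 (D/S), site 5 (D/W), site 7 (D/S), site 9 (I/G), site 13 (P/T), site 21 (D/F), site 23 (L/N), site 30 (Q/G), site 38 (R/N).
There are 9 differences over 47 sites, so p = 9/47 = 0.1915.

0.1915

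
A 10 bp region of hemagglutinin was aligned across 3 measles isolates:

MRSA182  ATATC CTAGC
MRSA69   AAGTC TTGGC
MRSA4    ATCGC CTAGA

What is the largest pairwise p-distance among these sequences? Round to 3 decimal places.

0.600

Pairwise Hamming distances:
  MRSA182 vs MRSA69: 4
  MRSA182 vs MRSA4: 3
  MRSA69 vs MRSA4: 6
The largest is 6 mismatches, between MRSA69 and MRSA4; p = 6/10 = 0.600.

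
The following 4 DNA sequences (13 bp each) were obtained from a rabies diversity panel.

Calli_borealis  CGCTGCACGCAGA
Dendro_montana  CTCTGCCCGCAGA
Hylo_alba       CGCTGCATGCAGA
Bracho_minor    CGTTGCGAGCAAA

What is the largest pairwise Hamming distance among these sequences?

5

Pairwise Hamming distances:
  Calli_borealis vs Dendro_montana: 2
  Calli_borealis vs Hylo_alba: 1
  Calli_borealis vs Bracho_minor: 4
  Dendro_montana vs Hylo_alba: 3
  Dendro_montana vs Bracho_minor: 5
  Hylo_alba vs Bracho_minor: 4
The largest is 5, between Dendro_montana and Bracho_minor.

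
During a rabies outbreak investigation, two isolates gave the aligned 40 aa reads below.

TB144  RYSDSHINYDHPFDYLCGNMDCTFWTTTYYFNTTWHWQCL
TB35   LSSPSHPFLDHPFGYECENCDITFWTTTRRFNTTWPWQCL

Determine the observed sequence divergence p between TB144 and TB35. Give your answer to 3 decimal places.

Differing sites — 1:R/L; 2:Y/S; 4:D/P; 7:I/P; 8:N/F; 9:Y/L; 14:D/G; 16:L/E; 18:G/E; 20:M/C; 22:C/I; 29:Y/R; 30:Y/R; 36:H/P.
There are 14 differences over 40 sites, so p = 14/40 = 0.350.

0.350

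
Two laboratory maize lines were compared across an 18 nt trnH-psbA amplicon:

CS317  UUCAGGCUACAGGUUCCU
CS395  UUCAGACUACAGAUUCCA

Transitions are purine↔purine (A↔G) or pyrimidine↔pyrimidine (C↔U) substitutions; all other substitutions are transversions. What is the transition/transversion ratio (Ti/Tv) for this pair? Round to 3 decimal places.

Differing sites — 6:G/A (Ti); 13:G/A (Ti); 18:U/A (Tv).
Of the 3 differences, 2 transitions and 1 transversion, so Ti/Tv = 2/1 = 2.000.

2.000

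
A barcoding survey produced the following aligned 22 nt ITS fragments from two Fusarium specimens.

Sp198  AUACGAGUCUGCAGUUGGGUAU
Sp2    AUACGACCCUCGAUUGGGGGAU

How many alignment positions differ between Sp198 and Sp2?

Mismatches occur at site 7 (G/C), site 8 (U/C), site 11 (G/C), site 12 (C/G), site 14 (G/U), site 16 (U/G), site 20 (U/G).
That gives 7 mismatches out of 22 aligned sites, so the Hamming distance is 7.

7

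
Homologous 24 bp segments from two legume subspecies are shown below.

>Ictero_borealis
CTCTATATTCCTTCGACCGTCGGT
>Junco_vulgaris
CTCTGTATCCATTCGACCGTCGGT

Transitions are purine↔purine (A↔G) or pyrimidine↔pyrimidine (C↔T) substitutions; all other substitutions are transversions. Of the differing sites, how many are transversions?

Differing sites — 5:A/G (Ti); 9:T/C (Ti); 11:C/A (Tv).
Of the 3 differences, 2 transitions and 1 transversion, so the answer is 1.

1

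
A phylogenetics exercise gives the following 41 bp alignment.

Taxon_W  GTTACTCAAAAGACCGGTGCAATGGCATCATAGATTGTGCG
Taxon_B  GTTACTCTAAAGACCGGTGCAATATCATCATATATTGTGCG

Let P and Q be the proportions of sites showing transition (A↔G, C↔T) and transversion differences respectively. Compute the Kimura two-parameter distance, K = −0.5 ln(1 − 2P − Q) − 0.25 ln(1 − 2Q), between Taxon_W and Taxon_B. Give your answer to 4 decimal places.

Differing sites — 8:A/T (Tv); 24:G/A (Ti); 25:G/T (Tv); 33:G/T (Tv).
Of the 4 differences, 1 transition and 3 transversions over 41 sites: P = 1/41 = 0.024390, Q = 3/41 = 0.073171.
d = −0.5·ln(0.878049) − 0.25·ln(0.853658) = −0.5·(-0.130053) − 0.25·(-0.158225) = 0.1046.

0.1046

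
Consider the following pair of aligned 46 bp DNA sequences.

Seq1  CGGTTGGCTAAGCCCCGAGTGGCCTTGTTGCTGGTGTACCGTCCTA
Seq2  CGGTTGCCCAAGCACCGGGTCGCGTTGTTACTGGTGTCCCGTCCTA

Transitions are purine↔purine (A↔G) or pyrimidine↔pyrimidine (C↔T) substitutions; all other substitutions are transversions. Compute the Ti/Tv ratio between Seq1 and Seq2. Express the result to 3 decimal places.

The sequences differ at positions 7 (G/C, transversion), 9 (T/C, transition), 14 (C/A, transversion), 18 (A/G, transition), 21 (G/C, transversion), 24 (C/G, transversion), 30 (G/A, transition), 38 (A/C, transversion).
Of the 8 differences, 3 transitions and 5 transversions, so Ti/Tv = 3/5 = 0.600.

0.600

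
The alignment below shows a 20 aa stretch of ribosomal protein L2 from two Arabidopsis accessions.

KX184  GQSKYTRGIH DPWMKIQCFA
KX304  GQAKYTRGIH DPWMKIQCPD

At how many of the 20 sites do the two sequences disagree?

Differing sites — 3:S/A; 19:F/P; 20:A/D.
That gives 3 mismatches out of 20 aligned sites, so the Hamming distance is 3.

3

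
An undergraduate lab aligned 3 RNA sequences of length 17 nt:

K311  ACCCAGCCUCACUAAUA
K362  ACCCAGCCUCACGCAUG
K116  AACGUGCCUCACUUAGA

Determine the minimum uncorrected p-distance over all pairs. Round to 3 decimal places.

0.176

Pairwise Hamming distances:
  K311 vs K362: 3
  K311 vs K116: 5
  K362 vs K116: 7
The smallest is 3 mismatches, between K311 and K362; p = 3/17 = 0.176.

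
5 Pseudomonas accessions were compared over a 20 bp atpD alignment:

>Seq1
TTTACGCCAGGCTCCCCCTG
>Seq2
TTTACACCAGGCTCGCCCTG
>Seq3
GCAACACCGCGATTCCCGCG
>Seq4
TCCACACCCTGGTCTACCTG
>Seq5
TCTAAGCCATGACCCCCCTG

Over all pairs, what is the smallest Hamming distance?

2

Pairwise Hamming distances:
  Seq1 vs Seq2: 2
  Seq1 vs Seq3: 10
  Seq1 vs Seq4: 8
  Seq1 vs Seq5: 5
  Seq2 vs Seq3: 10
  Seq2 vs Seq4: 7
  Seq2 vs Seq5: 7
  Seq3 vs Seq4: 10
  Seq3 vs Seq5: 10
  Seq4 vs Seq5: 8
The smallest is 2, between Seq1 and Seq2.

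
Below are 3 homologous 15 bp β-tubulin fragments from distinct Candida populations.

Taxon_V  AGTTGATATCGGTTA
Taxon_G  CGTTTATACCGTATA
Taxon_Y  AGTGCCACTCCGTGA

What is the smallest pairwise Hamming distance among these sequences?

Pairwise Hamming distances:
  Taxon_V vs Taxon_G: 5
  Taxon_V vs Taxon_Y: 7
  Taxon_G vs Taxon_Y: 11
The smallest is 5, between Taxon_V and Taxon_G.

5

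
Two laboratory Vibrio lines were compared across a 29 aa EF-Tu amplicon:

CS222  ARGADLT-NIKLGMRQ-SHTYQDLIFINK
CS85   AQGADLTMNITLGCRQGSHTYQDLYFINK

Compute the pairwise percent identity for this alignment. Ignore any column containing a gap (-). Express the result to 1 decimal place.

85.2%

Excluding the 2 gap columns leaves 27 comparable sites.
Differing sites — 2:R/Q; 11:K/T; 14:M/C; 25:I/Y.
23 of the 27 comparable sites match, so the percent identity is 23/27 × 100 = 85.2%.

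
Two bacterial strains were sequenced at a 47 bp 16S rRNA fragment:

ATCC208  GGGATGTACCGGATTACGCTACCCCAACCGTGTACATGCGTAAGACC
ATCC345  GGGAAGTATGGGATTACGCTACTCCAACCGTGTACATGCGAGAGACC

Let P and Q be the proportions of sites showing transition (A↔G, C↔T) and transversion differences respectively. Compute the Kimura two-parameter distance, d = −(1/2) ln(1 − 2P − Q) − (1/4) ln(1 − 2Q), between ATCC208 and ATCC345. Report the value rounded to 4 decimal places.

Mismatches occur at site 5 (T→A, transversion), site 9 (C→T, transition), site 10 (C→G, transversion), site 23 (C→T, transition), site 41 (T→A, transversion), site 42 (A→G, transition).
Of the 6 differences, 3 transitions and 3 transversions over 47 sites: P = 3/47 = 0.063830, Q = 3/47 = 0.063830.
d = −0.5·ln(0.808510) − 0.25·ln(0.872340) = −0.5·(-0.212562) − 0.25·(-0.136576) = 0.1404.

0.1404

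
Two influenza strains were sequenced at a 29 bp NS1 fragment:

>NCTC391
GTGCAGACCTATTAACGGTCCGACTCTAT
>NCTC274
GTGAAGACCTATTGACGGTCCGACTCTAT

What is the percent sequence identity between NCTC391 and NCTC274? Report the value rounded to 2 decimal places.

93.10%

Mismatches occur at site 4 (C→A), site 14 (A→G).
27 of the 29 sites match, so the percent identity is 27/29 × 100 = 93.10%.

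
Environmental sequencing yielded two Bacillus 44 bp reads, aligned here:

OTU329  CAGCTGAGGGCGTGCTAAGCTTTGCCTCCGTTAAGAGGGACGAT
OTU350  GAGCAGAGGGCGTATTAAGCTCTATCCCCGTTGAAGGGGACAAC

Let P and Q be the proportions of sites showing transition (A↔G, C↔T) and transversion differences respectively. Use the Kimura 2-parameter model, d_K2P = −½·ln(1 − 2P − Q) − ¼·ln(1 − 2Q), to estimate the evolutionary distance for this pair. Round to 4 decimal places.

0.4181

Mismatches occur at site 1 (C→G, transversion), site 5 (T→A, transversion), site 14 (G→A, transition), site 15 (C→T, transition), site 22 (T→C, transition), site 24 (G→A, transition), site 25 (C→T, transition), site 27 (T→C, transition), site 33 (A→G, transition), site 35 (G→A, transition), site 36 (A→G, transition), site 42 (G→A, transition), site 44 (T→C, transition).
Of the 13 differences, 11 transitions and 2 transversions over 44 sites: P = 11/44 = 0.250000, Q = 2/44 = 0.045455.
d = −0.5·ln(0.454545) − 0.25·ln(0.909090) = −0.5·(-0.788458) − 0.25·(-0.095311) = 0.4181.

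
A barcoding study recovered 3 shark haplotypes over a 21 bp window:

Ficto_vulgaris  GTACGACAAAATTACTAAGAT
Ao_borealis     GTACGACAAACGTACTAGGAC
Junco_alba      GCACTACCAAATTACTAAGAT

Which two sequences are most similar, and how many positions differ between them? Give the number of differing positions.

Pairwise Hamming distances:
  Ficto_vulgaris vs Ao_borealis: 4
  Ficto_vulgaris vs Junco_alba: 3
  Ao_borealis vs Junco_alba: 7
The smallest is 3, between Ficto_vulgaris and Junco_alba.

3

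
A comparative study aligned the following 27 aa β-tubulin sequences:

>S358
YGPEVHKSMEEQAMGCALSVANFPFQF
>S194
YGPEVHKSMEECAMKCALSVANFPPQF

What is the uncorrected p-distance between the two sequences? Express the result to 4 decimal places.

0.1111

The sequences differ at positions 12 (Q/C), 15 (G/K), 25 (F/P).
There are 3 differences over 27 sites, so p = 3/27 = 0.1111.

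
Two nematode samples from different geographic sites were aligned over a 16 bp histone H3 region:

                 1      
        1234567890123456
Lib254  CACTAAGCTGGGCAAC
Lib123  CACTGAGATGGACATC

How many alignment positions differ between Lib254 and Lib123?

The sequences differ at positions 5 (A/G), 8 (C/A), 12 (G/A), 15 (A/T).
That gives 4 mismatches out of 16 aligned sites, so the Hamming distance is 4.

4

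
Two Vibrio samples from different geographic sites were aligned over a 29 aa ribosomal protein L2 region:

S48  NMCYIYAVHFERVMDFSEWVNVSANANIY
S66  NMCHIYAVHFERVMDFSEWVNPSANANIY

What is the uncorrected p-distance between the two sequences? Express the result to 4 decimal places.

0.0690

The sequences differ at positions 4 (Y/H), 22 (V/P).
There are 2 differences over 29 sites, so p = 2/29 = 0.0690.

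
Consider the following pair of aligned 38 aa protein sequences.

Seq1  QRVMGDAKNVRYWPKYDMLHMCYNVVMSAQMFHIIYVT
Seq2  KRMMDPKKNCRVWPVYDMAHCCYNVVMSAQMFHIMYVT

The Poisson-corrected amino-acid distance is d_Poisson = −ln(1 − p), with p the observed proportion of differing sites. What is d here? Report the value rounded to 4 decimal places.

0.3417

The sequences differ at positions 1 (Q/K), 3 (V/M), 5 (G/D), 6 (D/P), 7 (A/K), 10 (V/C), 12 (Y/V), 15 (K/V), 19 (L/A), 21 (M/C), 35 (I/M).
p = 11/38 = 0.289474.
d = −ln(1 − 0.289474) = −ln(0.710526) = 0.3417.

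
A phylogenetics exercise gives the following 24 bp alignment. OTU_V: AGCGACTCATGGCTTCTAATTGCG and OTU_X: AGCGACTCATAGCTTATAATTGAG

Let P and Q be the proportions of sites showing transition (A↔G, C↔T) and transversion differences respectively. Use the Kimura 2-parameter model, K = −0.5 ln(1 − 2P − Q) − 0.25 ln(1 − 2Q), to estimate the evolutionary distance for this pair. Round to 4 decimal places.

0.1367

Differing sites — 11:G/A (Ti); 16:C/A (Tv); 23:C/A (Tv).
Of the 3 differences, 1 transition and 2 transversions over 24 sites: P = 1/24 = 0.041667, Q = 2/24 = 0.083333.
d = −0.5·ln(0.833333) − 0.25·ln(0.833334) = −0.5·(-0.182322) − 0.25·(-0.182321) = 0.1367.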